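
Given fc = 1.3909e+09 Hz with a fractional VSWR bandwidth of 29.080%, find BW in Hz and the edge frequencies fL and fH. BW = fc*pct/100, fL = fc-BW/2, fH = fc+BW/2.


BW = 1.3909e+09 * 29.080/100 = 4.044737e+08 Hz
fL = 1.3909e+09 - 4.044737e+08/2 = 1.189e+09 Hz
fH = 1.3909e+09 + 4.044737e+08/2 = 1.593e+09 Hz

BW=4.045e+08 Hz, fL=1.189e+09 Hz, fH=1.593e+09 Hz


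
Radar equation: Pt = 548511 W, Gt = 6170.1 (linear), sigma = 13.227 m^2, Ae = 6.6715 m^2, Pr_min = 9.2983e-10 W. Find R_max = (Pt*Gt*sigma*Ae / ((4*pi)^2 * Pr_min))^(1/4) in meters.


R^4 = 548511*6170.1*13.227*6.6715 / ((4*pi)^2 * 9.2983e-10) = 2.033945e+18
R_max = 2.033945e+18^0.25 = 37765 m

37765 m


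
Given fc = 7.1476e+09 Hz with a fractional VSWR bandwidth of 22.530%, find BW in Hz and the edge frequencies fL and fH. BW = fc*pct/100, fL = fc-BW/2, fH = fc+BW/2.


BW = 7.1476e+09 * 22.530/100 = 1.610354e+09 Hz
fL = 7.1476e+09 - 1.610354e+09/2 = 6.342e+09 Hz
fH = 7.1476e+09 + 1.610354e+09/2 = 7.953e+09 Hz

BW=1.610e+09 Hz, fL=6.342e+09 Hz, fH=7.953e+09 Hz


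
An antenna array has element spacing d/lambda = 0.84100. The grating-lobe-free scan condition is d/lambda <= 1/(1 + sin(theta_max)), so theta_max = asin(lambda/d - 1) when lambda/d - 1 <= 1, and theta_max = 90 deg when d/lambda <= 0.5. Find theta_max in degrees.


lambda/d - 1 = 1/0.84100 - 1 = 0.1890606
theta_max = asin(0.1890606) = 10.90 deg

10.90 deg


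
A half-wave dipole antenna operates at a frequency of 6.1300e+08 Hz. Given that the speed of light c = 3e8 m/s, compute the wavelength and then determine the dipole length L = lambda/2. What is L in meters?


lambda = c / f = 3.0000e+08 / 6.1300e+08 = 0.4893964 m
L = lambda / 2 = 0.4893964 / 2 = 0.2447 m

0.2447 m


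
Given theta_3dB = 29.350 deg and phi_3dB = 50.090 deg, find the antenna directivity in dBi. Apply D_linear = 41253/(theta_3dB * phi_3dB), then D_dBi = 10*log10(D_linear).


D_linear = 41253 / (29.350 * 50.090) = 28.06056
D_dBi = 10 * log10(28.06056) = 14.48 dBi

14.48 dBi


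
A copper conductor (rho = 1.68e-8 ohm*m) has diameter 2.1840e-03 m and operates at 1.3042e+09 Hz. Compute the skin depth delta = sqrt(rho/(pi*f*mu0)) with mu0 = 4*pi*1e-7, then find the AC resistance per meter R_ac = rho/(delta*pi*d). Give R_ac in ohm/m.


delta = sqrt(1.68e-8 / (pi * 1.3042e+09 * 4*pi*1e-7)) = 1.806353e-06 m
R_ac = 1.68e-8 / (1.806353e-06 * pi * 2.1840e-03) = 1.356 ohm/m

1.356 ohm/m


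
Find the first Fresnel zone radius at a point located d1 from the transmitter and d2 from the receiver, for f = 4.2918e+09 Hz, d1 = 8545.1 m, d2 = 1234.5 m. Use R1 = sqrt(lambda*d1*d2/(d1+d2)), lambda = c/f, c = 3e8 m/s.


lambda = c / f = 3.0000e+08 / 4.2918e+09 = 0.06990074 m
R1 = sqrt(0.06990074 * 8545.1 * 1234.5 / (8545.1 + 1234.5)) = 8.683 m

8.683 m


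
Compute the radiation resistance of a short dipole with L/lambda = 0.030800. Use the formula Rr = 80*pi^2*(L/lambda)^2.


Rr = 80 * pi^2 * (0.030800)^2 = 80 * 9.869604 * 9.486400e-04 = 0.7490 ohm

0.7490 ohm


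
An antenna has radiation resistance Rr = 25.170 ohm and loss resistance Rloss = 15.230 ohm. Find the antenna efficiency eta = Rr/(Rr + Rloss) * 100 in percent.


eta = 25.170 / (25.170 + 15.230) * 100 = 62.30%

62.30%


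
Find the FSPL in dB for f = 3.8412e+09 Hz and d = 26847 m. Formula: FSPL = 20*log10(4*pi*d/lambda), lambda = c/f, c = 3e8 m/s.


lambda = c / f = 3.0000e+08 / 3.8412e+09 = 0.07810059 m
FSPL = 20 * log10(4*pi*26847/0.07810059) = 132.7 dB

132.7 dB


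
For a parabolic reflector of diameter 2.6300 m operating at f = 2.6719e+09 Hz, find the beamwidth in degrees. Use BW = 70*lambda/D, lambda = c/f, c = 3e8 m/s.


lambda = c / f = 3.0000e+08 / 2.6719e+09 = 0.1122797 m
BW = 70 * 0.1122797 / 2.6300 = 2.988 deg

2.988 deg


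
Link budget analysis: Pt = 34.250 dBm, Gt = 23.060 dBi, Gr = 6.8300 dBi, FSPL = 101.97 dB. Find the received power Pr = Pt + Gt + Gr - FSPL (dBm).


Pr = 34.250 + 23.060 + 6.8300 - 101.97 = -37.83 dBm

-37.83 dBm


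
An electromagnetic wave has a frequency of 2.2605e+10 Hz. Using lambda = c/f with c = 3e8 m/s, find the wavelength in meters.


lambda = c / f = 3.0000e+08 / 2.2605e+10 = 0.01327 m

0.01327 m


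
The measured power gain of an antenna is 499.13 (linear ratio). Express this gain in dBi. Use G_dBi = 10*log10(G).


G_dBi = 10 * log10(499.13) = 26.98 dBi

26.98 dBi


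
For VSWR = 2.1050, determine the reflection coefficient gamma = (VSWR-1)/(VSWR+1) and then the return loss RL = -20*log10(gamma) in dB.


gamma = (2.1050 - 1) / (2.1050 + 1) = 0.3558776
RL = -20 * log10(0.3558776) = 8.974 dB

8.974 dB


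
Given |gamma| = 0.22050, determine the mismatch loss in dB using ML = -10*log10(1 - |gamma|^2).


ML = -10 * log10(1 - 0.22050^2) = -10 * log10(0.95137975) = 0.2165 dB

0.2165 dB


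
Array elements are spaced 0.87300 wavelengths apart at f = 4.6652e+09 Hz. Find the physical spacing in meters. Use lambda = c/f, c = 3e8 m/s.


lambda = c / f = 3.0000e+08 / 4.6652e+09 = 0.06430592 m
d = 0.87300 * 0.06430592 = 0.05614 m

0.05614 m


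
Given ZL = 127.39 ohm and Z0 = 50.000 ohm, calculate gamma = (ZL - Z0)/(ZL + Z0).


gamma = (127.39 - 50.000) / (127.39 + 50.000) = 0.4363

0.4363


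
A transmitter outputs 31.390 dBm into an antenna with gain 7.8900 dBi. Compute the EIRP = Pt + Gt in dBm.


EIRP = Pt + Gt = 31.390 + 7.8900 = 39.28 dBm

39.28 dBm


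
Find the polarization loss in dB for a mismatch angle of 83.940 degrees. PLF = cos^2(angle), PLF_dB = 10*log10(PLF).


PLF_linear = cos^2(83.940 deg) = 0.01114500
PLF_dB = 10 * log10(0.01114500) = -19.53 dB

-19.53 dB


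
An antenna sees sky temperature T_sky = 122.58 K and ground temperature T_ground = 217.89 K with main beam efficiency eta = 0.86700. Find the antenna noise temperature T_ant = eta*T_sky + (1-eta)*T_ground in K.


T_ant = 0.86700 * 122.58 + (1 - 0.86700) * 217.89 = 135.3 K

135.3 K


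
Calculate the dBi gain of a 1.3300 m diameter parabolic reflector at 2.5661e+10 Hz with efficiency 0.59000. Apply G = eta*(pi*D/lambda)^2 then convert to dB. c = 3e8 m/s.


lambda = c / f = 3.0000e+08 / 2.5661e+10 = 0.01169089 m
G_linear = 0.59000 * (pi * 1.3300 / 0.01169089)^2 = 75363.30
G_dBi = 10 * log10(75363.30) = 48.77 dBi

48.77 dBi


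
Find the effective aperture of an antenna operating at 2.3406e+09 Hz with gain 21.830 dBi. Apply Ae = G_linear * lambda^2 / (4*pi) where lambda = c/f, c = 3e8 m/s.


lambda = c / f = 3.0000e+08 / 2.3406e+09 = 0.1281723 m
G_linear = 10^(21.830/10) = 152.4053
Ae = G_linear * lambda^2 / (4*pi) = 152.4053 * 0.1281723^2 / (4*pi) = 0.1992 m^2

0.1992 m^2


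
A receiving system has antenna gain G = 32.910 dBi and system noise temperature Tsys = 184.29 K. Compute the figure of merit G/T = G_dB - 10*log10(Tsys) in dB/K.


G/T = 32.910 - 10*log10(184.29) = 32.910 - 22.65502 = 10.25 dB/K

10.25 dB/K


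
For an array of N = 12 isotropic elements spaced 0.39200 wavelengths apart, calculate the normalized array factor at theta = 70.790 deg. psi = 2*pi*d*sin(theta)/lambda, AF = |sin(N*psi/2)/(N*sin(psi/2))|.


psi = 2*pi*0.39200*sin(70.790 deg) = 2.325866 rad
AF = |sin(12*2.325866/2) / (12*sin(2.325866/2))| = 0.08928

0.08928


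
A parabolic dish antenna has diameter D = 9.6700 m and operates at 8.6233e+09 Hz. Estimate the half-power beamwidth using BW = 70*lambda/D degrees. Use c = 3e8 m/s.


lambda = c / f = 3.0000e+08 / 8.6233e+09 = 0.03478947 m
BW = 70 * 0.03478947 / 9.6700 = 0.2518 deg

0.2518 deg


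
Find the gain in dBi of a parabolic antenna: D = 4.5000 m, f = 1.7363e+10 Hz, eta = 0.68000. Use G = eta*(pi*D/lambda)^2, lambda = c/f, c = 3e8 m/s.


lambda = c / f = 3.0000e+08 / 1.7363e+10 = 0.01727812 m
G_linear = 0.68000 * (pi * 4.5000 / 0.01727812)^2 = 455240.3
G_dBi = 10 * log10(455240.3) = 56.58 dBi

56.58 dBi


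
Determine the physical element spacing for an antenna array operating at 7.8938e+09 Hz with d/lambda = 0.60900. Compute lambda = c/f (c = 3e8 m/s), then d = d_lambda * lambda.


lambda = c / f = 3.0000e+08 / 7.8938e+09 = 0.03800451 m
d = 0.60900 * 0.03800451 = 0.02314 m

0.02314 m


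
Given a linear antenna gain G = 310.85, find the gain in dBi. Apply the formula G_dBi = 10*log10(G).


G_dBi = 10 * log10(310.85) = 24.93 dBi

24.93 dBi


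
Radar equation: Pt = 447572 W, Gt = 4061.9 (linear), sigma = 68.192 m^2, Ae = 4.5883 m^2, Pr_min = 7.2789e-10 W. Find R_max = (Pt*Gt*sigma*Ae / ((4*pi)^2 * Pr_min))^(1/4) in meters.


R^4 = 447572*4061.9*68.192*4.5883 / ((4*pi)^2 * 7.2789e-10) = 4.948709e+18
R_max = 4.948709e+18^0.25 = 47165 m

47165 m


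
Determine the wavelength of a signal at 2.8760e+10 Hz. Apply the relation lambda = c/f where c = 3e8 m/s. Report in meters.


lambda = c / f = 3.0000e+08 / 2.8760e+10 = 0.01043 m

0.01043 m


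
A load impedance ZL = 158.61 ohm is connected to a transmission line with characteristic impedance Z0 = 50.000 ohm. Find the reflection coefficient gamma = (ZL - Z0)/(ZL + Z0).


gamma = (158.61 - 50.000) / (158.61 + 50.000) = 0.5206

0.5206


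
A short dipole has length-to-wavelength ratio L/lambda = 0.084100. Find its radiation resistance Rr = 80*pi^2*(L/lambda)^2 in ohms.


Rr = 80 * pi^2 * (0.084100)^2 = 80 * 9.869604 * 7.072810e-03 = 5.584 ohm

5.584 ohm


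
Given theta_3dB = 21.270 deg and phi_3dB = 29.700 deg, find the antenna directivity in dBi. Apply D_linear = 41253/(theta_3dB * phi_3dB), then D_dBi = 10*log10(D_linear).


D_linear = 41253 / (21.270 * 29.700) = 65.30277
D_dBi = 10 * log10(65.30277) = 18.15 dBi

18.15 dBi


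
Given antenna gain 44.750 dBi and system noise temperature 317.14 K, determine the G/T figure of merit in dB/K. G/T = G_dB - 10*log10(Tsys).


G/T = 44.750 - 10*log10(317.14) = 44.750 - 25.01251 = 19.74 dB/K

19.74 dB/K


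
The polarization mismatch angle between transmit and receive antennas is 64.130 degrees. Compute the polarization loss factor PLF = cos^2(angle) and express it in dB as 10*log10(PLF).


PLF_linear = cos^2(64.130 deg) = 0.1903845
PLF_dB = 10 * log10(0.1903845) = -7.204 dB

-7.204 dB


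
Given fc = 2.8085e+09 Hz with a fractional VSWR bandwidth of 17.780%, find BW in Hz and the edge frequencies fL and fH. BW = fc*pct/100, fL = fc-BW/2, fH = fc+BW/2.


BW = 2.8085e+09 * 17.780/100 = 4.993513e+08 Hz
fL = 2.8085e+09 - 4.993513e+08/2 = 2.559e+09 Hz
fH = 2.8085e+09 + 4.993513e+08/2 = 3.058e+09 Hz

BW=4.994e+08 Hz, fL=2.559e+09 Hz, fH=3.058e+09 Hz


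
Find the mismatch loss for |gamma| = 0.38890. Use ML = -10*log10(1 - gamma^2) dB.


ML = -10 * log10(1 - 0.38890^2) = -10 * log10(0.84875679) = 0.7122 dB

0.7122 dB


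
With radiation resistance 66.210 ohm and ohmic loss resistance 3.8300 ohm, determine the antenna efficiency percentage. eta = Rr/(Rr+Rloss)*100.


eta = 66.210 / (66.210 + 3.8300) * 100 = 94.53%

94.53%


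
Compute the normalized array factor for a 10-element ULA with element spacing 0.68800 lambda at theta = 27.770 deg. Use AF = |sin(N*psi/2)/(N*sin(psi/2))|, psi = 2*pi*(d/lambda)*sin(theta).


psi = 2*pi*0.68800*sin(27.770 deg) = 2.014108 rad
AF = |sin(10*2.014108/2) / (10*sin(2.014108/2))| = 0.07120

0.07120


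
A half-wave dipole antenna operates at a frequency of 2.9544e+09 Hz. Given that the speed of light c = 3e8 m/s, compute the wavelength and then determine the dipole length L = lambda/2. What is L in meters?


lambda = c / f = 3.0000e+08 / 2.9544e+09 = 0.1015435 m
L = lambda / 2 = 0.1015435 / 2 = 0.05077 m

0.05077 m


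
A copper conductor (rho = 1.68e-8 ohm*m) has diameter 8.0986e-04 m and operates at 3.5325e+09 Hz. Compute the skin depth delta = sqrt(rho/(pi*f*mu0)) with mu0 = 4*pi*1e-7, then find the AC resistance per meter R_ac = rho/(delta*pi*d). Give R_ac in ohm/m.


delta = sqrt(1.68e-8 / (pi * 3.5325e+09 * 4*pi*1e-7)) = 1.097574e-06 m
R_ac = 1.68e-8 / (1.097574e-06 * pi * 8.0986e-04) = 6.016 ohm/m

6.016 ohm/m


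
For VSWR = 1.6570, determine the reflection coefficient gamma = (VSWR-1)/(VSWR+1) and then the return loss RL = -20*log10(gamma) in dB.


gamma = (1.6570 - 1) / (1.6570 + 1) = 0.2472714
RL = -20 * log10(0.2472714) = 12.14 dB

12.14 dB


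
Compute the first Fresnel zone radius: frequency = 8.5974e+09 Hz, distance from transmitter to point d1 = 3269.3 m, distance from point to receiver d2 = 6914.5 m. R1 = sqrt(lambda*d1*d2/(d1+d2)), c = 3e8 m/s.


lambda = c / f = 3.0000e+08 / 8.5974e+09 = 0.03489427 m
R1 = sqrt(0.03489427 * 3269.3 * 6914.5 / (3269.3 + 6914.5)) = 8.801 m

8.801 m


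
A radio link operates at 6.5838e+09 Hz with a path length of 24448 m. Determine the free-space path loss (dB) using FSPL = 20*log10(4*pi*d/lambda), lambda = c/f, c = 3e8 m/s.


lambda = c / f = 3.0000e+08 / 6.5838e+09 = 0.04556639 m
FSPL = 20 * log10(4*pi*24448/0.04556639) = 136.6 dB

136.6 dB


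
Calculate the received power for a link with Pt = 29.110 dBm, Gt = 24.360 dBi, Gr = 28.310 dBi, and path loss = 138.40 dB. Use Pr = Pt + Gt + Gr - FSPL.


Pr = 29.110 + 24.360 + 28.310 - 138.40 = -56.62 dBm

-56.62 dBm


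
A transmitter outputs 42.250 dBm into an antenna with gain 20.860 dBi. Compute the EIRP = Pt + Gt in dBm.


EIRP = Pt + Gt = 42.250 + 20.860 = 63.11 dBm

63.11 dBm


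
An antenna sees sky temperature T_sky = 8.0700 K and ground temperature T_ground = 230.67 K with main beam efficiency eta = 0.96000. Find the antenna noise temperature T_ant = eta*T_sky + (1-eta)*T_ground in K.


T_ant = 0.96000 * 8.0700 + (1 - 0.96000) * 230.67 = 16.97 K

16.97 K


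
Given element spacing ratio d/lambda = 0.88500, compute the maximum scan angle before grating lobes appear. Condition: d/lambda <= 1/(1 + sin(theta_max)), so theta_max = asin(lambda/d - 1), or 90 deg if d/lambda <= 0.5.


lambda/d - 1 = 1/0.88500 - 1 = 0.1299435
theta_max = asin(0.1299435) = 7.466 deg

7.466 deg


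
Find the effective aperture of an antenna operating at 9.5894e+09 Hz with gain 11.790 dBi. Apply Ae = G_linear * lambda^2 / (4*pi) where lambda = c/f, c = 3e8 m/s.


lambda = c / f = 3.0000e+08 / 9.5894e+09 = 0.03128454 m
G_linear = 10^(11.790/10) = 15.10080
Ae = G_linear * lambda^2 / (4*pi) = 15.10080 * 0.03128454^2 / (4*pi) = 1.176e-03 m^2

1.176e-03 m^2


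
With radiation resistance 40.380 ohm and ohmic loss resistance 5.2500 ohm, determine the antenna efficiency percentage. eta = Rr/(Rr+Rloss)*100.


eta = 40.380 / (40.380 + 5.2500) * 100 = 88.49%

88.49%


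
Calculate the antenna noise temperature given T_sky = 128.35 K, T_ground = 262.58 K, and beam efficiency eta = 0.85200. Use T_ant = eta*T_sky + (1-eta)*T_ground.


T_ant = 0.85200 * 128.35 + (1 - 0.85200) * 262.58 = 148.2 K

148.2 K


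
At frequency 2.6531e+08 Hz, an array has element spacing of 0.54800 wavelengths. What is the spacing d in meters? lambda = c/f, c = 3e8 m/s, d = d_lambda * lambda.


lambda = c / f = 3.0000e+08 / 2.6531e+08 = 1.130753 m
d = 0.54800 * 1.130753 = 0.6197 m

0.6197 m


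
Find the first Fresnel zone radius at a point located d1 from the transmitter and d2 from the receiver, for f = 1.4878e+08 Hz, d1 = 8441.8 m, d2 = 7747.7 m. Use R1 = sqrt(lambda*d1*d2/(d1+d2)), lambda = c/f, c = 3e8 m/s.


lambda = c / f = 3.0000e+08 / 1.4878e+08 = 2.016400 m
R1 = sqrt(2.016400 * 8441.8 * 7747.7 / (8441.8 + 7747.7)) = 90.26 m

90.26 m


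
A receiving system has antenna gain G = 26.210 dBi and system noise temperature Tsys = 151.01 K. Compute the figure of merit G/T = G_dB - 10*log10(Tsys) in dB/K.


G/T = 26.210 - 10*log10(151.01) = 26.210 - 21.79006 = 4.420 dB/K

4.420 dB/K


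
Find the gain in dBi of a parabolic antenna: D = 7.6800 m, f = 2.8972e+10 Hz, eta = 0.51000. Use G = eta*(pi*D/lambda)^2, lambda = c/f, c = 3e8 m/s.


lambda = c / f = 3.0000e+08 / 2.8972e+10 = 0.01035483 m
G_linear = 0.51000 * (pi * 7.6800 / 0.01035483)^2 = 2.768895e+06
G_dBi = 10 * log10(2.768895e+06) = 64.42 dBi

64.42 dBi


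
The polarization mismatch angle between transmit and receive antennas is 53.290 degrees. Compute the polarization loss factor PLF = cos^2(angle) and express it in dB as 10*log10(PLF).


PLF_linear = cos^2(53.290 deg) = 0.3573231
PLF_dB = 10 * log10(0.3573231) = -4.469 dB

-4.469 dB


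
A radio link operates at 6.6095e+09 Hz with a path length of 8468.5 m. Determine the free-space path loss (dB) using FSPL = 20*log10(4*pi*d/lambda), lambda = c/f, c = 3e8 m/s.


lambda = c / f = 3.0000e+08 / 6.6095e+09 = 0.04538921 m
FSPL = 20 * log10(4*pi*8468.5/0.04538921) = 127.4 dB

127.4 dB


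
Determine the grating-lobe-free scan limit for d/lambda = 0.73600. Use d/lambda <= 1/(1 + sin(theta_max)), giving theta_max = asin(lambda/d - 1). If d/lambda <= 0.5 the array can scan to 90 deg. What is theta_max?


lambda/d - 1 = 1/0.73600 - 1 = 0.3586957
theta_max = asin(0.3586957) = 21.02 deg

21.02 deg


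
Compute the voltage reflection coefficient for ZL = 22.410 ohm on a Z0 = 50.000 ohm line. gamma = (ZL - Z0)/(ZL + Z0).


gamma = (22.410 - 50.000) / (22.410 + 50.000) = -0.3810

-0.3810


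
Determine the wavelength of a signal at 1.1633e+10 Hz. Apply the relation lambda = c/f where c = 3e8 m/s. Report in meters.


lambda = c / f = 3.0000e+08 / 1.1633e+10 = 0.02579 m

0.02579 m


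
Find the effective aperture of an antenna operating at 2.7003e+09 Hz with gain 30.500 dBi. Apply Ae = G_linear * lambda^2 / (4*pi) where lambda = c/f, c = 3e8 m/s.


lambda = c / f = 3.0000e+08 / 2.7003e+09 = 0.1110988 m
G_linear = 10^(30.500/10) = 1122.018
Ae = G_linear * lambda^2 / (4*pi) = 1122.018 * 0.1110988^2 / (4*pi) = 1.102 m^2

1.102 m^2


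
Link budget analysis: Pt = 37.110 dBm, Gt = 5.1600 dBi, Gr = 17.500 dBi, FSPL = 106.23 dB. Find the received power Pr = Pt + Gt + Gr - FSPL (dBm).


Pr = 37.110 + 5.1600 + 17.500 - 106.23 = -46.46 dBm

-46.46 dBm


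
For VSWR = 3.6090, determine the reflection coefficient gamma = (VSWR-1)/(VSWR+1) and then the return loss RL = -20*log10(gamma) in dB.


gamma = (3.6090 - 1) / (3.6090 + 1) = 0.5660664
RL = -20 * log10(0.5660664) = 4.943 dB

4.943 dB


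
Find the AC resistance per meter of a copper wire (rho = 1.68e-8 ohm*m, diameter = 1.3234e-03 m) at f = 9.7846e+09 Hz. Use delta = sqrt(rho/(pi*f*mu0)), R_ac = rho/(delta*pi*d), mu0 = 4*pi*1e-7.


delta = sqrt(1.68e-8 / (pi * 9.7846e+09 * 4*pi*1e-7)) = 6.594824e-07 m
R_ac = 1.68e-8 / (6.594824e-07 * pi * 1.3234e-03) = 6.127 ohm/m

6.127 ohm/m


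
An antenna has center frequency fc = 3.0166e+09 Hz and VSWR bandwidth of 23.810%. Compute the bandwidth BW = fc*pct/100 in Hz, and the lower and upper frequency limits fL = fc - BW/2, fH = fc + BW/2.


BW = 3.0166e+09 * 23.810/100 = 7.182525e+08 Hz
fL = 3.0166e+09 - 7.182525e+08/2 = 2.657e+09 Hz
fH = 3.0166e+09 + 7.182525e+08/2 = 3.376e+09 Hz

BW=7.183e+08 Hz, fL=2.657e+09 Hz, fH=3.376e+09 Hz


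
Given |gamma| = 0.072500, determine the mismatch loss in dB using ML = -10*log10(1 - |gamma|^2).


ML = -10 * log10(1 - 0.072500^2) = -10 * log10(0.99474375) = 0.02289 dB

0.02289 dB


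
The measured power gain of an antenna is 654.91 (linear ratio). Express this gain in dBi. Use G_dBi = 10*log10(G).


G_dBi = 10 * log10(654.91) = 28.16 dBi

28.16 dBi


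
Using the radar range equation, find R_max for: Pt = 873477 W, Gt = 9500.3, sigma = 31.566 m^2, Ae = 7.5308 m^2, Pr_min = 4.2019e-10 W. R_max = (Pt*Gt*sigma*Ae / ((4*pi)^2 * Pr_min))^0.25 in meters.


R^4 = 873477*9500.3*31.566*7.5308 / ((4*pi)^2 * 4.2019e-10) = 2.972925e+19
R_max = 2.972925e+19^0.25 = 73841 m

73841 m


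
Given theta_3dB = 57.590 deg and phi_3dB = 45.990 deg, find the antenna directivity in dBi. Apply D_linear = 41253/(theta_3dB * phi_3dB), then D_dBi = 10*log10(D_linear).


D_linear = 41253 / (57.590 * 45.990) = 15.57561
D_dBi = 10 * log10(15.57561) = 11.92 dBi

11.92 dBi


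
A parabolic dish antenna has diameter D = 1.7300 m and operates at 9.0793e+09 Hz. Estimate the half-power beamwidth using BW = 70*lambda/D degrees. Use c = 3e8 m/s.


lambda = c / f = 3.0000e+08 / 9.0793e+09 = 0.03304219 m
BW = 70 * 0.03304219 / 1.7300 = 1.337 deg

1.337 deg


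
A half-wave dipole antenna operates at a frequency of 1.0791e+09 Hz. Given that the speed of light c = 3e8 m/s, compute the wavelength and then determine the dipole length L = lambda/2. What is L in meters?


lambda = c / f = 3.0000e+08 / 1.0791e+09 = 0.2780095 m
L = lambda / 2 = 0.2780095 / 2 = 0.1390 m

0.1390 m


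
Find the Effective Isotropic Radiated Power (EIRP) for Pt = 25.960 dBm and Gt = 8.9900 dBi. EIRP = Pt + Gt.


EIRP = Pt + Gt = 25.960 + 8.9900 = 34.95 dBm

34.95 dBm


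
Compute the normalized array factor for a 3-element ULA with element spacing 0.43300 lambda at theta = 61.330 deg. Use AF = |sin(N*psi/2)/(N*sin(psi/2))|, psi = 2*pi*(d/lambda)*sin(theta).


psi = 2*pi*0.43300*sin(61.330 deg) = 2.387064 rad
AF = |sin(3*2.387064/2) / (3*sin(2.387064/2))| = 0.1524

0.1524


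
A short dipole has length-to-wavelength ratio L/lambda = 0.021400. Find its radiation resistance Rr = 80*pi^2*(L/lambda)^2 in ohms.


Rr = 80 * pi^2 * (0.021400)^2 = 80 * 9.869604 * 4.579600e-04 = 0.3616 ohm

0.3616 ohm


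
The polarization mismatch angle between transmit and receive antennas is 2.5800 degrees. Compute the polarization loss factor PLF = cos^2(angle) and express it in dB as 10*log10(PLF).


PLF_linear = cos^2(2.5800 deg) = 0.9979737
PLF_dB = 10 * log10(0.9979737) = -8.809e-03 dB

-8.809e-03 dB


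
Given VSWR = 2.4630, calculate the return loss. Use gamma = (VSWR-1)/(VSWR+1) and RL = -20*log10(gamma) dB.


gamma = (2.4630 - 1) / (2.4630 + 1) = 0.4224661
RL = -20 * log10(0.4224661) = 7.484 dB

7.484 dB


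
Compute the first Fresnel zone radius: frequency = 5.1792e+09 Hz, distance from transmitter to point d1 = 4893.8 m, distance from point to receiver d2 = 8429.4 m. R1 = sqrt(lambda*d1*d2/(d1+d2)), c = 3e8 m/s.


lambda = c / f = 3.0000e+08 / 5.1792e+09 = 0.05792400 m
R1 = sqrt(0.05792400 * 4893.8 * 8429.4 / (4893.8 + 8429.4)) = 13.39 m

13.39 m


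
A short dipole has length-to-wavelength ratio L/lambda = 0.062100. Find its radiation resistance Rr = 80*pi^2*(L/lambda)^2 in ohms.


Rr = 80 * pi^2 * (0.062100)^2 = 80 * 9.869604 * 3.856410e-03 = 3.045 ohm

3.045 ohm


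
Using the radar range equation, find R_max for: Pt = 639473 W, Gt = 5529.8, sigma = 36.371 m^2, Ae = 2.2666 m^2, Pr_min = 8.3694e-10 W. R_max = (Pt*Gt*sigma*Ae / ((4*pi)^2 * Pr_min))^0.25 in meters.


R^4 = 639473*5529.8*36.371*2.2666 / ((4*pi)^2 * 8.3694e-10) = 2.205706e+18
R_max = 2.205706e+18^0.25 = 38538 m

38538 m


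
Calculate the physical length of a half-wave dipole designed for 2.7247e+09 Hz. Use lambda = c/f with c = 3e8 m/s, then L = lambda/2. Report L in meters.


lambda = c / f = 3.0000e+08 / 2.7247e+09 = 0.1101039 m
L = lambda / 2 = 0.1101039 / 2 = 0.05505 m

0.05505 m


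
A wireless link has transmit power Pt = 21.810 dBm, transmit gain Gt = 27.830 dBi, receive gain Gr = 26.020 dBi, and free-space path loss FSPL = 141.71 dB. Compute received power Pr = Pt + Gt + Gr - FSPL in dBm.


Pr = 21.810 + 27.830 + 26.020 - 141.71 = -66.05 dBm

-66.05 dBm


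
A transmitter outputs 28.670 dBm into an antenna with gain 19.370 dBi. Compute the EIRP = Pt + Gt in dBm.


EIRP = Pt + Gt = 28.670 + 19.370 = 48.04 dBm

48.04 dBm


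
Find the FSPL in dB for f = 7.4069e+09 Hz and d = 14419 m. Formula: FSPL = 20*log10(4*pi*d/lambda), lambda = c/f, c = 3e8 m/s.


lambda = c / f = 3.0000e+08 / 7.4069e+09 = 0.04050277 m
FSPL = 20 * log10(4*pi*14419/0.04050277) = 133.0 dB

133.0 dB


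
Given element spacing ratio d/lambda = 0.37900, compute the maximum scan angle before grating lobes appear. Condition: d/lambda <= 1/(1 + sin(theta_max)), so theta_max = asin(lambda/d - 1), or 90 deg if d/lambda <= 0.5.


lambda/d - 1 = 1/0.37900 - 1 = 1.638522 >= 1
d/lambda <= 0.5, so the array can scan to endfire without grating lobes: theta_max = 90 deg

90 deg


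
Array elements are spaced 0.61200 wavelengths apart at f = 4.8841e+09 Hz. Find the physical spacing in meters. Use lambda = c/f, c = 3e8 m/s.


lambda = c / f = 3.0000e+08 / 4.8841e+09 = 0.06142380 m
d = 0.61200 * 0.06142380 = 0.03759 m

0.03759 m


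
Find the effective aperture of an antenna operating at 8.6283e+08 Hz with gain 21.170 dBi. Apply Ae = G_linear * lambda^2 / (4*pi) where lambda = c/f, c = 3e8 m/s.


lambda = c / f = 3.0000e+08 / 8.6283e+08 = 0.3476931 m
G_linear = 10^(21.170/10) = 130.9182
Ae = G_linear * lambda^2 / (4*pi) = 130.9182 * 0.3476931^2 / (4*pi) = 1.259 m^2

1.259 m^2


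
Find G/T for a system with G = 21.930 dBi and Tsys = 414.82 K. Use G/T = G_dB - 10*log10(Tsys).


G/T = 21.930 - 10*log10(414.82) = 21.930 - 26.17860 = -4.249 dB/K

-4.249 dB/K


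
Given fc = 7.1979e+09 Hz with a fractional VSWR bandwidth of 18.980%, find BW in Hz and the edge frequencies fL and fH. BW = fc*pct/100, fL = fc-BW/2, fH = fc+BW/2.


BW = 7.1979e+09 * 18.980/100 = 1.366161e+09 Hz
fL = 7.1979e+09 - 1.366161e+09/2 = 6.515e+09 Hz
fH = 7.1979e+09 + 1.366161e+09/2 = 7.881e+09 Hz

BW=1.366e+09 Hz, fL=6.515e+09 Hz, fH=7.881e+09 Hz


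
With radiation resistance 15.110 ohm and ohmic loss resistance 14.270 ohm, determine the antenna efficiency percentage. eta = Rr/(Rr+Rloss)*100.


eta = 15.110 / (15.110 + 14.270) * 100 = 51.43%

51.43%


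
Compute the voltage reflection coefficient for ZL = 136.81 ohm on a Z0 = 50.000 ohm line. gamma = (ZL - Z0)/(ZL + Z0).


gamma = (136.81 - 50.000) / (136.81 + 50.000) = 0.4647

0.4647


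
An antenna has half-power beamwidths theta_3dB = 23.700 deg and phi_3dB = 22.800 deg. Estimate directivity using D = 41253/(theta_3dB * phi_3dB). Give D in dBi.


D_linear = 41253 / (23.700 * 22.800) = 76.34355
D_dBi = 10 * log10(76.34355) = 18.83 dBi

18.83 dBi


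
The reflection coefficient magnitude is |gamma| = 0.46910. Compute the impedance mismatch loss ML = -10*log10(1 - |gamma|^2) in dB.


ML = -10 * log10(1 - 0.46910^2) = -10 * log10(0.77994519) = 1.079 dB

1.079 dB


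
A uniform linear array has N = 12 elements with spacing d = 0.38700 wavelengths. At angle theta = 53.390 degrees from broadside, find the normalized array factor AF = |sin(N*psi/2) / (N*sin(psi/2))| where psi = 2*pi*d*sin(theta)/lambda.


psi = 2*pi*0.38700*sin(53.390 deg) = 1.951872 rad
AF = |sin(12*1.951872/2) / (12*sin(1.951872/2))| = 0.07593

0.07593


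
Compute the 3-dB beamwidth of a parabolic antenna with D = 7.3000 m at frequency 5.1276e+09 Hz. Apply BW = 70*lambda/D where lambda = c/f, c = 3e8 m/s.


lambda = c / f = 3.0000e+08 / 5.1276e+09 = 0.05850690 m
BW = 70 * 0.05850690 / 7.3000 = 0.5610 deg

0.5610 deg


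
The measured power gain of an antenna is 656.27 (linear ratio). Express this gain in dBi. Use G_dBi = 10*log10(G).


G_dBi = 10 * log10(656.27) = 28.17 dBi

28.17 dBi


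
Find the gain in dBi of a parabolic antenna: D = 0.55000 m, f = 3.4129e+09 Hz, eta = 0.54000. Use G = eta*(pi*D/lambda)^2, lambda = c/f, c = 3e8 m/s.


lambda = c / f = 3.0000e+08 / 3.4129e+09 = 0.08790178 m
G_linear = 0.54000 * (pi * 0.55000 / 0.08790178)^2 = 208.6525
G_dBi = 10 * log10(208.6525) = 23.19 dBi

23.19 dBi


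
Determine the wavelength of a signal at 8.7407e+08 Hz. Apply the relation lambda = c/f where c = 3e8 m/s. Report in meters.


lambda = c / f = 3.0000e+08 / 8.7407e+08 = 0.3432 m

0.3432 m


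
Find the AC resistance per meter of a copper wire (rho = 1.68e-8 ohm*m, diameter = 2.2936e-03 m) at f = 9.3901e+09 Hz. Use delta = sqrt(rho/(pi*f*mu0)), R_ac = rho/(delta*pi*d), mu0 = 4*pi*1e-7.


delta = sqrt(1.68e-8 / (pi * 9.3901e+09 * 4*pi*1e-7)) = 6.731931e-07 m
R_ac = 1.68e-8 / (6.731931e-07 * pi * 2.2936e-03) = 3.463 ohm/m

3.463 ohm/m


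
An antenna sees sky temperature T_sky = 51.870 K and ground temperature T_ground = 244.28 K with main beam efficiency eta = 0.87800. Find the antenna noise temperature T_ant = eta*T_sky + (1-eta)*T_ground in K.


T_ant = 0.87800 * 51.870 + (1 - 0.87800) * 244.28 = 75.34 K

75.34 K


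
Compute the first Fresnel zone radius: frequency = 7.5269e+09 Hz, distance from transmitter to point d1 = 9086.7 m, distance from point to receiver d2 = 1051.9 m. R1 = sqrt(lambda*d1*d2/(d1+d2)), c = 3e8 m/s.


lambda = c / f = 3.0000e+08 / 7.5269e+09 = 0.03985705 m
R1 = sqrt(0.03985705 * 9086.7 * 1051.9 / (9086.7 + 1051.9)) = 6.130 m

6.130 m


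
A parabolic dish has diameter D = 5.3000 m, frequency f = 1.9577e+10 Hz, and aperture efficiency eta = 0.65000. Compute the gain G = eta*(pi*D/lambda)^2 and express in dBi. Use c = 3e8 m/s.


lambda = c / f = 3.0000e+08 / 1.9577e+10 = 0.01532410 m
G_linear = 0.65000 * (pi * 5.3000 / 0.01532410)^2 = 767387.8
G_dBi = 10 * log10(767387.8) = 58.85 dBi

58.85 dBi


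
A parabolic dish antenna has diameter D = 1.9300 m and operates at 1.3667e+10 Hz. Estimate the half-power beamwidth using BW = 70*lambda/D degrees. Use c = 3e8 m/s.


lambda = c / f = 3.0000e+08 / 1.3667e+10 = 0.02195068 m
BW = 70 * 0.02195068 / 1.9300 = 0.7961 deg

0.7961 deg


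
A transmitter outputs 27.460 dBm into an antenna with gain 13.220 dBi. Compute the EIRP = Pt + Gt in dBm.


EIRP = Pt + Gt = 27.460 + 13.220 = 40.68 dBm

40.68 dBm


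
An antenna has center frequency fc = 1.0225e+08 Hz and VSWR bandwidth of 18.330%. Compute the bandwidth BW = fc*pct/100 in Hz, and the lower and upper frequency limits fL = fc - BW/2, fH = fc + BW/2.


BW = 1.0225e+08 * 18.330/100 = 1.874242e+07 Hz
fL = 1.0225e+08 - 1.874242e+07/2 = 9.288e+07 Hz
fH = 1.0225e+08 + 1.874242e+07/2 = 1.116e+08 Hz

BW=1.874e+07 Hz, fL=9.288e+07 Hz, fH=1.116e+08 Hz


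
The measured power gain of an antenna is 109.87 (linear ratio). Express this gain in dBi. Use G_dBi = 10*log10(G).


G_dBi = 10 * log10(109.87) = 20.41 dBi

20.41 dBi


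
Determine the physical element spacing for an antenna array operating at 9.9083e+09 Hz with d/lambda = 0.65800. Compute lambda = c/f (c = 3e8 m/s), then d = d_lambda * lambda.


lambda = c / f = 3.0000e+08 / 9.9083e+09 = 0.03027765 m
d = 0.65800 * 0.03027765 = 0.01992 m

0.01992 m


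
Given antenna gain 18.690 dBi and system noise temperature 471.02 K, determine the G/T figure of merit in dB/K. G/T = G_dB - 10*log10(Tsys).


G/T = 18.690 - 10*log10(471.02) = 18.690 - 26.73039 = -8.040 dB/K

-8.040 dB/K


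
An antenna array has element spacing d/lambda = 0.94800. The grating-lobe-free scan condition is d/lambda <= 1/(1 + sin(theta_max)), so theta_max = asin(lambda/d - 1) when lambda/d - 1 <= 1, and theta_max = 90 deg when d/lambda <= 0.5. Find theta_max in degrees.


lambda/d - 1 = 1/0.94800 - 1 = 0.05485232
theta_max = asin(0.05485232) = 3.144 deg

3.144 deg


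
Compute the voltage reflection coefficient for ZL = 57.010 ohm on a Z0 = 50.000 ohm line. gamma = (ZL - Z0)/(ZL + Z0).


gamma = (57.010 - 50.000) / (57.010 + 50.000) = 0.06551

0.06551


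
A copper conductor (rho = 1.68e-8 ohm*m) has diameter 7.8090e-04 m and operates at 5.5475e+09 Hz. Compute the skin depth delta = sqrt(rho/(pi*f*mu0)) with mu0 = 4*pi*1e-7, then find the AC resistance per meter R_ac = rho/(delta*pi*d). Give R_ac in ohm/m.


delta = sqrt(1.68e-8 / (pi * 5.5475e+09 * 4*pi*1e-7)) = 8.758427e-07 m
R_ac = 1.68e-8 / (8.758427e-07 * pi * 7.8090e-04) = 7.819 ohm/m

7.819 ohm/m


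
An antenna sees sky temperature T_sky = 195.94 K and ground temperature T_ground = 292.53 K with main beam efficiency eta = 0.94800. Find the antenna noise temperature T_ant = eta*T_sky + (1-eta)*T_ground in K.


T_ant = 0.94800 * 195.94 + (1 - 0.94800) * 292.53 = 201.0 K

201.0 K


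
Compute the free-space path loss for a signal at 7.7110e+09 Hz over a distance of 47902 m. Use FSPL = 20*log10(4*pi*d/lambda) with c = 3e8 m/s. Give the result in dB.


lambda = c / f = 3.0000e+08 / 7.7110e+09 = 0.03890546 m
FSPL = 20 * log10(4*pi*47902/0.03890546) = 143.8 dB

143.8 dB


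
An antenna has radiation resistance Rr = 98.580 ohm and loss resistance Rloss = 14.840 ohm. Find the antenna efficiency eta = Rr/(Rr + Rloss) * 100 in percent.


eta = 98.580 / (98.580 + 14.840) * 100 = 86.92%

86.92%


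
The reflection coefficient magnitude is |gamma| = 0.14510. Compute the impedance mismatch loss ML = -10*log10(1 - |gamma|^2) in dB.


ML = -10 * log10(1 - 0.14510^2) = -10 * log10(0.97894599) = 0.09241 dB

0.09241 dB


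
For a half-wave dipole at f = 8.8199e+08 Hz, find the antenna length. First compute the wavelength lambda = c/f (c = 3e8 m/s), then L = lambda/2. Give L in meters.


lambda = c / f = 3.0000e+08 / 8.8199e+08 = 0.3401399 m
L = lambda / 2 = 0.3401399 / 2 = 0.1701 m

0.1701 m


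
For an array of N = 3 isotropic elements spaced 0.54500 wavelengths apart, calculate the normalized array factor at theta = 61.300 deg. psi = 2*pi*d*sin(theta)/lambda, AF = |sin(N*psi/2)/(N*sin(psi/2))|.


psi = 2*pi*0.54500*sin(61.300 deg) = 3.003643 rad
AF = |sin(3*3.003643/2) / (3*sin(3.003643/2))| = 0.3270

0.3270


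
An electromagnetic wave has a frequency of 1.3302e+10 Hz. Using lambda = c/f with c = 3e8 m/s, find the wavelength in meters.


lambda = c / f = 3.0000e+08 / 1.3302e+10 = 0.02255 m

0.02255 m


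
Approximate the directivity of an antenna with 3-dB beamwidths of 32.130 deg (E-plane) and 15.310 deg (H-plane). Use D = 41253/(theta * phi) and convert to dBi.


D_linear = 41253 / (32.130 * 15.310) = 83.86285
D_dBi = 10 * log10(83.86285) = 19.24 dBi

19.24 dBi


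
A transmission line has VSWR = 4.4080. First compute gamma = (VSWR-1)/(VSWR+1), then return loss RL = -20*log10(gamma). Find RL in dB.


gamma = (4.4080 - 1) / (4.4080 + 1) = 0.6301775
RL = -20 * log10(0.6301775) = 4.011 dB

4.011 dB


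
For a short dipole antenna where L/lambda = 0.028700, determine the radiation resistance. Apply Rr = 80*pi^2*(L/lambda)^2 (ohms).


Rr = 80 * pi^2 * (0.028700)^2 = 80 * 9.869604 * 8.236900e-04 = 0.6504 ohm

0.6504 ohm


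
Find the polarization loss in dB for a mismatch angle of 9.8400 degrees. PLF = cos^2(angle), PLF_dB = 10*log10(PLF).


PLF_linear = cos^2(9.8400 deg) = 0.9707941
PLF_dB = 10 * log10(0.9707941) = -0.1287 dB

-0.1287 dB


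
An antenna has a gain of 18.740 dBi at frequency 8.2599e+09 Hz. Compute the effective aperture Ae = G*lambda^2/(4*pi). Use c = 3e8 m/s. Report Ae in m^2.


lambda = c / f = 3.0000e+08 / 8.2599e+09 = 0.03632005 m
G_linear = 10^(18.740/10) = 74.81695
Ae = G_linear * lambda^2 / (4*pi) = 74.81695 * 0.03632005^2 / (4*pi) = 7.854e-03 m^2

7.854e-03 m^2


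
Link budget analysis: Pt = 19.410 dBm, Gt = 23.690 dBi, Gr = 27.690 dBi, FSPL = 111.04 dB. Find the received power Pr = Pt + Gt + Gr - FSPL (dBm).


Pr = 19.410 + 23.690 + 27.690 - 111.04 = -40.25 dBm

-40.25 dBm


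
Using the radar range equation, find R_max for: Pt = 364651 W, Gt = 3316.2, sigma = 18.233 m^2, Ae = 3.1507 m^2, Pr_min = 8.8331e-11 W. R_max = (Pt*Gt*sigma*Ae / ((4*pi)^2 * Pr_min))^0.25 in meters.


R^4 = 364651*3316.2*18.233*3.1507 / ((4*pi)^2 * 8.8331e-11) = 4.980242e+18
R_max = 4.980242e+18^0.25 = 47240 m

47240 m


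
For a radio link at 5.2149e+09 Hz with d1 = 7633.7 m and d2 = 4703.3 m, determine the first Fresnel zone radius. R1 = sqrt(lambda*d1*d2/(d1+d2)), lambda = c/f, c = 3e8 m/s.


lambda = c / f = 3.0000e+08 / 5.2149e+09 = 0.05752747 m
R1 = sqrt(0.05752747 * 7633.7 * 4703.3 / (7633.7 + 4703.3)) = 12.94 m

12.94 m


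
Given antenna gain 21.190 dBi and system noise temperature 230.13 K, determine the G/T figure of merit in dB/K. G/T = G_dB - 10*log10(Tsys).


G/T = 21.190 - 10*log10(230.13) = 21.190 - 23.61973 = -2.430 dB/K

-2.430 dB/K


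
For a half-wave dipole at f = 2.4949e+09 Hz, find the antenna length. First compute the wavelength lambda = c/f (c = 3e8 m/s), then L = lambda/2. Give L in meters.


lambda = c / f = 3.0000e+08 / 2.4949e+09 = 0.1202453 m
L = lambda / 2 = 0.1202453 / 2 = 0.06012 m

0.06012 m


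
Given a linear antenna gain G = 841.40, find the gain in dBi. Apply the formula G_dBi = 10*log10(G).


G_dBi = 10 * log10(841.40) = 29.25 dBi

29.25 dBi


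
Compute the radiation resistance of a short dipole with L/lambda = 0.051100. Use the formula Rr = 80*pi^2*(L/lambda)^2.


Rr = 80 * pi^2 * (0.051100)^2 = 80 * 9.869604 * 2.611210e-03 = 2.062 ohm

2.062 ohm


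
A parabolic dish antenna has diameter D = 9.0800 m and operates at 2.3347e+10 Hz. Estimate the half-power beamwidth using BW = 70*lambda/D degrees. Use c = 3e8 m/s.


lambda = c / f = 3.0000e+08 / 2.3347e+10 = 0.01284962 m
BW = 70 * 0.01284962 / 9.0800 = 0.09906 deg

0.09906 deg


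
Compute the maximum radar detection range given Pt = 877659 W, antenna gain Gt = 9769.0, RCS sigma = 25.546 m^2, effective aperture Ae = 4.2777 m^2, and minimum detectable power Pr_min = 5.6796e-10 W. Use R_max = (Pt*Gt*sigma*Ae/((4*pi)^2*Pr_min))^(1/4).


R^4 = 877659*9769.0*25.546*4.2777 / ((4*pi)^2 * 5.6796e-10) = 1.044652e+19
R_max = 1.044652e+19^0.25 = 56852 m

56852 m


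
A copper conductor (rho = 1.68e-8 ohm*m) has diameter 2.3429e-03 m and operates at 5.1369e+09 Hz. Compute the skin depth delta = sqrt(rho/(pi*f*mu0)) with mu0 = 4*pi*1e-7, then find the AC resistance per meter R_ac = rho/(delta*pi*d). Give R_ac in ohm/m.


delta = sqrt(1.68e-8 / (pi * 5.1369e+09 * 4*pi*1e-7)) = 9.101736e-07 m
R_ac = 1.68e-8 / (9.101736e-07 * pi * 2.3429e-03) = 2.508 ohm/m

2.508 ohm/m


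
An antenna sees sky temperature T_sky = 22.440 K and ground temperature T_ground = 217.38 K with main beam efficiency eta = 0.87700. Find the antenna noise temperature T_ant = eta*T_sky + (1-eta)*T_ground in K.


T_ant = 0.87700 * 22.440 + (1 - 0.87700) * 217.38 = 46.42 K

46.42 K


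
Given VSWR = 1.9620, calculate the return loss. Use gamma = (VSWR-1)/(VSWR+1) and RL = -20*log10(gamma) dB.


gamma = (1.9620 - 1) / (1.9620 + 1) = 0.3247806
RL = -20 * log10(0.3247806) = 9.768 dB

9.768 dB


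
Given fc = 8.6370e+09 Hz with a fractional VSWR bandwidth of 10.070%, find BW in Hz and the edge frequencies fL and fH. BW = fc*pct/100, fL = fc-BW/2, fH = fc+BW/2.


BW = 8.6370e+09 * 10.070/100 = 8.697459e+08 Hz
fL = 8.6370e+09 - 8.697459e+08/2 = 8.202e+09 Hz
fH = 8.6370e+09 + 8.697459e+08/2 = 9.072e+09 Hz

BW=8.697e+08 Hz, fL=8.202e+09 Hz, fH=9.072e+09 Hz


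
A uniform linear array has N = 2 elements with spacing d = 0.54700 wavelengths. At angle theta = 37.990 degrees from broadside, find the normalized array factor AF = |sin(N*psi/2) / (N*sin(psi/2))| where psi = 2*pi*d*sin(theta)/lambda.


psi = 2*pi*0.54700*sin(37.990 deg) = 2.115496 rad
AF = |sin(2*2.115496/2) / (2*sin(2.115496/2))| = 0.4908

0.4908


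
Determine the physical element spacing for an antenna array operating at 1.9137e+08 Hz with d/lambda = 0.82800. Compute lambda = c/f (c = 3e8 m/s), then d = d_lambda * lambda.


lambda = c / f = 3.0000e+08 / 1.9137e+08 = 1.567644 m
d = 0.82800 * 1.567644 = 1.298 m

1.298 m


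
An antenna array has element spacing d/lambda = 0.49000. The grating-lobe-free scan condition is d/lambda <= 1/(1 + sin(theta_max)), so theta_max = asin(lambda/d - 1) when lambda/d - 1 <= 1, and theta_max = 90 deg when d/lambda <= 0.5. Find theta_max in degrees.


lambda/d - 1 = 1/0.49000 - 1 = 1.040816 >= 1
d/lambda <= 0.5, so the array can scan to endfire without grating lobes: theta_max = 90 deg

90 deg


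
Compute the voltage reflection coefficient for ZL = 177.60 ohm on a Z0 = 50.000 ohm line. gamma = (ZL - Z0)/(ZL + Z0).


gamma = (177.60 - 50.000) / (177.60 + 50.000) = 0.5606

0.5606


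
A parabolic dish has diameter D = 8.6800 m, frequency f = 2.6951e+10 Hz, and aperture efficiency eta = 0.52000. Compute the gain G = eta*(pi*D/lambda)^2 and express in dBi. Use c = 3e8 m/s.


lambda = c / f = 3.0000e+08 / 2.6951e+10 = 0.01113131 m
G_linear = 0.52000 * (pi * 8.6800 / 0.01113131)^2 = 3.120685e+06
G_dBi = 10 * log10(3.120685e+06) = 64.94 dBi

64.94 dBi
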